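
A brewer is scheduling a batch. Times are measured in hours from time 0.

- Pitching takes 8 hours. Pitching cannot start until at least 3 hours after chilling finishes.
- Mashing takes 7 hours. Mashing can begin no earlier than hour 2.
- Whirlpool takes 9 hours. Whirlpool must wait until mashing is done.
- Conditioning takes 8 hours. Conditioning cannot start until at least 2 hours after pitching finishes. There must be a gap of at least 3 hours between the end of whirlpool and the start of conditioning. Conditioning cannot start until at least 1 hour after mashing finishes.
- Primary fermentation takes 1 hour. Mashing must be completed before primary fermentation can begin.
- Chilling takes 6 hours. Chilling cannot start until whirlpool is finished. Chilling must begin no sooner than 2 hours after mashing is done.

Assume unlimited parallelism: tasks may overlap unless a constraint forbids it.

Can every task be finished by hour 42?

No

Mashing waits on its own release at hour 2, so it starts at hour 2 and finishes at 2 + 7 = hour 9.
Primary fermentation cannot begin until mashing (finishes hour 9). It runs from hour 9 to 9 + 1 = hour 10.
After mashing (finishes hour 9), whirlpool can start at hour 9 and finishes at hour 18.
Chilling needs all of whirlpool (finishes hour 18); mashing (finishes hour 9, plus 2-hour gap → hour 11). That puts its earliest start at hour 18; it finishes at 18 + 6 = hour 24.
Pitching cannot begin until chilling (finishes hour 24, plus 3-hour gap → hour 27). It runs from hour 27 to 27 + 8 = hour 35.
Conditioning cannot start until pitching (finishes hour 35, plus 2-hour gap → hour 37); whirlpool (finishes hour 18, plus 3-hour gap → hour 21); mashing (finishes hour 9, plus 1-hour gap → hour 10). The controlling bound is hour 37, so conditioning finishes at 37 + 8 = hour 45.
The earliest everything can be done is hour 45, which is after the deadline of 42, so it is not possible.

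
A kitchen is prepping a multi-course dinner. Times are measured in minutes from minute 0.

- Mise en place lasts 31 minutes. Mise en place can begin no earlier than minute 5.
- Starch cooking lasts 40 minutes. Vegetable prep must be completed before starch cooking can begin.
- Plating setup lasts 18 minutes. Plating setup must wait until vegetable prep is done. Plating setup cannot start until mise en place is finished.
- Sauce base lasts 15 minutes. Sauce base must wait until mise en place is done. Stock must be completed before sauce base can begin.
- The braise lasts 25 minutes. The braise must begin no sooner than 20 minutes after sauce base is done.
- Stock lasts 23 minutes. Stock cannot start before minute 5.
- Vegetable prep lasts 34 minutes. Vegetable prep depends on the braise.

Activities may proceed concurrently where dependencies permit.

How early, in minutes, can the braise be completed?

96

After its own release at minute 5, stock can start at minute 5 and finishes at minute 28.
Mise en place waits on its own release at minute 5, so it starts at minute 5 and finishes at 5 + 31 = minute 36.
Sauce base has to wait for mise en place (finishes minute 36); stock (finishes minute 28). The latest of these is minute 36, so sauce base runs minute 36 to 36 + 15 = minute 51.
After sauce base (finishes minute 51, plus 20-minute gap → minute 71), the braise can start at minute 71 and finishes at minute 96.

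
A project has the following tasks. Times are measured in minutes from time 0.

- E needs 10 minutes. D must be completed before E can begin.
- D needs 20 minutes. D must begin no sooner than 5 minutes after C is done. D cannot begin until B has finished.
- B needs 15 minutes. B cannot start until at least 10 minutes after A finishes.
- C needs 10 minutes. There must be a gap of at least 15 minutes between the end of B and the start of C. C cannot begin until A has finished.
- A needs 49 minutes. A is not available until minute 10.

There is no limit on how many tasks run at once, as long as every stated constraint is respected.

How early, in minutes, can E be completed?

A waits on its own release at minute 10, so it starts at minute 10 and finishes at 10 + 49 = minute 59.
B waits on A (finishes minute 59, plus 10-minute gap → minute 69), so it starts at minute 69 and finishes at 69 + 15 = minute 84.
C needs all of B (finishes minute 84, plus 15-minute gap → minute 99); A (finishes minute 59). That puts its earliest start at minute 99; it finishes at 99 + 10 = minute 109.
D cannot start until C (finishes minute 109, plus 5-minute gap → minute 114); B (finishes minute 84). The controlling bound is minute 114, so D finishes at 114 + 20 = minute 134.
E cannot begin until D (finishes minute 134). It runs from minute 134 to 134 + 10 = minute 144.

144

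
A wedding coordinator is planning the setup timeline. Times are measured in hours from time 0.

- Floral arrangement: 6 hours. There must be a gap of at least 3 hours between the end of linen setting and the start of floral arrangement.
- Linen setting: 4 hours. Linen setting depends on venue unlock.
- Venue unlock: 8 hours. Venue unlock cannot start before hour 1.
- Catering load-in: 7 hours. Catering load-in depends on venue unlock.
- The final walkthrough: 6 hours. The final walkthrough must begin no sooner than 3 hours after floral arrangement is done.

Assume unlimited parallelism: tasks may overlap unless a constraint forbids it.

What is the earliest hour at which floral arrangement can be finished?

Venue unlock cannot begin until its own release at hour 1. It runs from hour 1 to 1 + 8 = hour 9.
Linen setting cannot begin until venue unlock (finishes hour 9). It runs from hour 9 to 9 + 4 = hour 13.
Floral arrangement cannot begin until linen setting (finishes hour 13, plus 3-hour gap → hour 16). It runs from hour 16 to 16 + 6 = hour 22.

22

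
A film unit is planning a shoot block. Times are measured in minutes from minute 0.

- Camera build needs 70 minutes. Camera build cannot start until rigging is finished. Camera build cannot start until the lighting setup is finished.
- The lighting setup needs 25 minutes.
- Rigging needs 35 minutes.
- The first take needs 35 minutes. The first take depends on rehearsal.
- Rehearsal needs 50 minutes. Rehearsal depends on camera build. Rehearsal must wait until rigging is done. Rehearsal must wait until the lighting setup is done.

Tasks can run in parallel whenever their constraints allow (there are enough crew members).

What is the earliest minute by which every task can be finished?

The lighting setup can start immediately at minute 0; it finishes at minute 25.
Rigging can start immediately at minute 0; it finishes at minute 35.
For camera build: rigging (finishes minute 35); the lighting setup (finishes minute 25). Taking the maximum gives a start of minute 35, and it finishes at 35 + 70 = minute 105.
For rehearsal: camera build (finishes minute 105); rigging (finishes minute 35); the lighting setup (finishes minute 25). Taking the maximum gives a start of minute 105, and it finishes at 105 + 50 = minute 155.
The first take waits on rehearsal (finishes minute 155), so it starts at minute 155 and finishes at 155 + 35 = minute 190.
All tasks are finished once the last one completes. Finish times: Rigging at 35, The lighting setup at 25, Camera build at 105, Rehearsal at 155, The first take at 190. The latest is minute 190.

190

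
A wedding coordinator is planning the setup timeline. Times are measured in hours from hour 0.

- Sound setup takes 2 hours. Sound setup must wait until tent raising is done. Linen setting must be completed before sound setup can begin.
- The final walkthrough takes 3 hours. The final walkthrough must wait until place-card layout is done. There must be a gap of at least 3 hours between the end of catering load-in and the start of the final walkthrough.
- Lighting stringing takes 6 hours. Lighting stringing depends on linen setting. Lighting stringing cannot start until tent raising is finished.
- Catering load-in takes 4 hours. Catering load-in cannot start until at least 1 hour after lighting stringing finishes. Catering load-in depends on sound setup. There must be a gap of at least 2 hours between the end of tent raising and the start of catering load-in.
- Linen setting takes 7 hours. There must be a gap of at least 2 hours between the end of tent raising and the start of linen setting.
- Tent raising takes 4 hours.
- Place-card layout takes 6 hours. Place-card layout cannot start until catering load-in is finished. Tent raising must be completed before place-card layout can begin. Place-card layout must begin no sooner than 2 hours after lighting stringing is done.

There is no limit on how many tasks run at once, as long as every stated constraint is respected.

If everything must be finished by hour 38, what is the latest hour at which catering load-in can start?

The final walkthrough must finish by hour 38; it takes 3 hours, so it must start by 38 − 3 = hour 35.
Since the final walkthrough (must start by hour 35) depends on it, place-card layout must finish by hour 35. Backing off its 6-hour duration gives a latest start of hour 29.
For catering load-in: place-card layout (must start by hour 29); the final walkthrough (must start by hour 35, minus 3-hour gap → hour 32). The most restrictive is hour 29; with a 4-hour duration, catering load-in must start by hour 25.

25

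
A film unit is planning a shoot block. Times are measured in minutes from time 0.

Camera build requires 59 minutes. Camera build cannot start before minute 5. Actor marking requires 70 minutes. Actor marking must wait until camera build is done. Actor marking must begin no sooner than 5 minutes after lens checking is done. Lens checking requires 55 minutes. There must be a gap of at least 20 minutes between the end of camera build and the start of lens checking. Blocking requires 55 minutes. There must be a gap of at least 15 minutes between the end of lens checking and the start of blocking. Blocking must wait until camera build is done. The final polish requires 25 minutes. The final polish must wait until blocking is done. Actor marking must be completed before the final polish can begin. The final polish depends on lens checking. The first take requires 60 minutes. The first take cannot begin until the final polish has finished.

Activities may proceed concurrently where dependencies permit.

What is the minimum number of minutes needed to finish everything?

Camera build waits on its own release at minute 5, so it starts at minute 5 and finishes at 5 + 59 = minute 64.
Lens checking waits on camera build (finishes minute 64, plus 20-minute gap → minute 84), so it starts at minute 84 and finishes at 84 + 55 = minute 139.
Actor marking has to wait for camera build (finishes minute 64); lens checking (finishes minute 139, plus 5-minute gap → minute 144). The latest of these is minute 144, so actor marking runs minute 144 to 144 + 70 = minute 214.
Blocking has to wait for lens checking (finishes minute 139, plus 15-minute gap → minute 154); camera build (finishes minute 64). The latest of these is minute 154, so blocking runs minute 154 to 154 + 55 = minute 209.
For the final polish: blocking (finishes minute 209); actor marking (finishes minute 214); lens checking (finishes minute 139). Taking the maximum gives a start of minute 214, and it finishes at 214 + 25 = minute 239.
The first take cannot begin until the final polish (finishes minute 239). It runs from minute 239 to 239 + 60 = minute 299.
All tasks are finished once the last one completes. Finish times: Camera build at 64, Lens checking at 139, Blocking at 209, Actor marking at 214, The final polish at 239, The first take at 299. The latest is minute 299.

299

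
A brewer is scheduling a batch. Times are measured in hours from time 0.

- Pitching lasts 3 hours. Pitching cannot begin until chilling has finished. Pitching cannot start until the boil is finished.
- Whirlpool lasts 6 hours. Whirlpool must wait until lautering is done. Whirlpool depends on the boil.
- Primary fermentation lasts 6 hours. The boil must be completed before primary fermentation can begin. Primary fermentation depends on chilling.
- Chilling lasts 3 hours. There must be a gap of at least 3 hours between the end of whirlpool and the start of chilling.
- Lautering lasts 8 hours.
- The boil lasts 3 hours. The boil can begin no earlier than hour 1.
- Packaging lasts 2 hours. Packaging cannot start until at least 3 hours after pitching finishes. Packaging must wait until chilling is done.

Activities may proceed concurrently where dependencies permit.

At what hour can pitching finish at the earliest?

The boil waits on its own release at hour 1, so it starts at hour 1 and finishes at 1 + 3 = hour 4.
Nothing blocks lautering, so it runs from hour 0 to hour 8.
Whirlpool needs all of lautering (finishes hour 8); the boil (finishes hour 4). That puts its earliest start at hour 8; it finishes at 8 + 6 = hour 14.
After whirlpool (finishes hour 14, plus 3-hour gap → hour 17), chilling can start at hour 17 and finishes at hour 20.
Pitching cannot start until chilling (finishes hour 20); the boil (finishes hour 4). The controlling bound is hour 20, so pitching finishes at 20 + 3 = hour 23.

23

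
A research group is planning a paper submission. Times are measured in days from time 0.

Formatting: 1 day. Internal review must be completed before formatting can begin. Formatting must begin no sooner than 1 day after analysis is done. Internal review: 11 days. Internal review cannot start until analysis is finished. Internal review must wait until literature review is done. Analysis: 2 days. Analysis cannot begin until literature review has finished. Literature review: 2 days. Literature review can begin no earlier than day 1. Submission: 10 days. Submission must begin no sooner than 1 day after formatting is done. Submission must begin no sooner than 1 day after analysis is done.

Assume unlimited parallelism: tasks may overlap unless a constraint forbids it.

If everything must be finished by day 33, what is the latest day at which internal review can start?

To finish by day 33, submission (duration 10) must start no later than day 23.
Since submission (must start by day 23, minus 1-day gap → day 22) depends on it, formatting must finish by day 22. Backing off its 1-day duration gives a latest start of day 21.
Since formatting (must start by day 21) depends on it, internal review must finish by day 21. Backing off its 11-day duration gives a latest start of day 10.

10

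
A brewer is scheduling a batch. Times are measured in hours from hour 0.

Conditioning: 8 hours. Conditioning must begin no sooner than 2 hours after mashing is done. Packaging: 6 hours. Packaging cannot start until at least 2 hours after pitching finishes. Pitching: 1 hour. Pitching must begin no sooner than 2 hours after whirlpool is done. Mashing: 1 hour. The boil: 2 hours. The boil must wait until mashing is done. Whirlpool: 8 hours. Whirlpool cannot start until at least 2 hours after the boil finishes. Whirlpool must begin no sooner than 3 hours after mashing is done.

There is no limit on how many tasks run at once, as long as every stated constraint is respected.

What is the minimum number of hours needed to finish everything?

24

Nothing blocks mashing, so it runs from hour 0 to hour 1.
Conditioning waits on mashing (finishes hour 1, plus 2-hour gap → hour 3), so it starts at hour 3 and finishes at 3 + 8 = hour 11.
The boil cannot begin until mashing (finishes hour 1). It runs from hour 1 to 1 + 2 = hour 3.
Whirlpool has to wait for the boil (finishes hour 3, plus 2-hour gap → hour 5); mashing (finishes hour 1, plus 3-hour gap → hour 4). The latest of these is hour 5, so whirlpool runs hour 5 to 5 + 8 = hour 13.
Pitching waits on whirlpool (finishes hour 13, plus 2-hour gap → hour 15), so it starts at hour 15 and finishes at 15 + 1 = hour 16.
Packaging cannot begin until pitching (finishes hour 16, plus 2-hour gap → hour 18). It runs from hour 18 to 18 + 6 = hour 24.
All tasks are finished once the last one completes. Finish times: Mashing at 1, The boil at 3, Whirlpool at 13, Pitching at 16, Conditioning at 11, Packaging at 24. The latest is hour 24.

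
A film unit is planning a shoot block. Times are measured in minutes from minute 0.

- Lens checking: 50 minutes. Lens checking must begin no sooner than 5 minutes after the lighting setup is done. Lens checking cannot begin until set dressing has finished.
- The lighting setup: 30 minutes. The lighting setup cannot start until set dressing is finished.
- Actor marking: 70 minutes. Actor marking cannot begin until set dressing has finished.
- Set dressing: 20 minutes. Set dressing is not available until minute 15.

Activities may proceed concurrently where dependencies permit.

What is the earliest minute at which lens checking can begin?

70

Set dressing waits on its own release at minute 15, so it starts at minute 15 and finishes at 15 + 20 = minute 35.
The lighting setup waits on set dressing (finishes minute 35), so it starts at minute 35 and finishes at 35 + 30 = minute 65.
Lens checking waits on the lighting setup (finishes minute 65, plus 5-minute gap → minute 70); set dressing (finishes minute 35). The latest of these is minute 70, which is the earliest lens checking can start.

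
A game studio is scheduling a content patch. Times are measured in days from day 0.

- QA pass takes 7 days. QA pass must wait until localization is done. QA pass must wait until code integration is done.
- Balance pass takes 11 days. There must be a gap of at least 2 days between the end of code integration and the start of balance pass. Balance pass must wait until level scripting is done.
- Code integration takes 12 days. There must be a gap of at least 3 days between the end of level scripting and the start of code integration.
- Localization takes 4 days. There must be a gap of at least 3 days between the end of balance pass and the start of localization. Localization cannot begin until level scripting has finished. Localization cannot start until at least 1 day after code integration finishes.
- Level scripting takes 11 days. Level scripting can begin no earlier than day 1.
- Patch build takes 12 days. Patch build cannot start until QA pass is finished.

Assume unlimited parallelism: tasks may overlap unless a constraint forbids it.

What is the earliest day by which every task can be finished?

66

Level scripting cannot begin until its own release at day 1. It runs from day 1 to 1 + 11 = day 12.
Code integration waits on level scripting (finishes day 12, plus 3-day gap → day 15), so it starts at day 15 and finishes at 15 + 12 = day 27.
Balance pass cannot start until code integration (finishes day 27, plus 2-day gap → day 29); level scripting (finishes day 12). The controlling bound is day 29, so balance pass finishes at 29 + 11 = day 40.
Localization cannot start until balance pass (finishes day 40, plus 3-day gap → day 43); level scripting (finishes day 12); code integration (finishes day 27, plus 1-day gap → day 28). The controlling bound is day 43, so localization finishes at 43 + 4 = day 47.
QA pass needs all of localization (finishes day 47); code integration (finishes day 27). That puts its earliest start at day 47; it finishes at 47 + 7 = day 54.
Patch build waits on QA pass (finishes day 54), so it starts at day 54 and finishes at 54 + 12 = day 66.
All tasks are finished once the last one completes. Finish times: Level scripting at 12, Code integration at 27, Balance pass at 40, Localization at 47, QA pass at 54, Patch build at 66. The latest is day 66.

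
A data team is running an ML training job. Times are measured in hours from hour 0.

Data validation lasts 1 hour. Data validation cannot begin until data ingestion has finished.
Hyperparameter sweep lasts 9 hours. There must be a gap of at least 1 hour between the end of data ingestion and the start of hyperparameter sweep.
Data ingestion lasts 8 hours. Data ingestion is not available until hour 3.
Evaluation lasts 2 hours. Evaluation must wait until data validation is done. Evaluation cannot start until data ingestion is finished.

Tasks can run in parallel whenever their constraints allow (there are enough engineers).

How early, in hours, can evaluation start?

12

Data ingestion waits on its own release at hour 3, so it starts at hour 3 and finishes at 3 + 8 = hour 11.
Data validation cannot begin until data ingestion (finishes hour 11). It runs from hour 11 to 11 + 1 = hour 12.
Evaluation waits on data validation (finishes hour 12); data ingestion (finishes hour 11). The latest of these is hour 12, which is the earliest evaluation can start.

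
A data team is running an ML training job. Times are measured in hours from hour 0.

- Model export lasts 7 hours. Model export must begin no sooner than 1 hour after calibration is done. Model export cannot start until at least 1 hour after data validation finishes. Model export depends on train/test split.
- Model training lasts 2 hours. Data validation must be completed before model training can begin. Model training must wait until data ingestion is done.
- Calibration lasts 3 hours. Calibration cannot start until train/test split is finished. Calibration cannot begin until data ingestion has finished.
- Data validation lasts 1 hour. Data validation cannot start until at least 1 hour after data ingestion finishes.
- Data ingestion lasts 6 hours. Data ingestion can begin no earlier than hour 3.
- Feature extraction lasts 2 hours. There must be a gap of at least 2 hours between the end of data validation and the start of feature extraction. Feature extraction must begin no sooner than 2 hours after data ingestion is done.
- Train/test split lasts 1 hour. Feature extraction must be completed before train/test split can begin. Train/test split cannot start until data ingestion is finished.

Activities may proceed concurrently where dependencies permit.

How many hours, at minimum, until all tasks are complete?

27

Data ingestion cannot begin until its own release at hour 3. It runs from hour 3 to 3 + 6 = hour 9.
After data ingestion (finishes hour 9, plus 1-hour gap → hour 10), data validation can start at hour 10 and finishes at hour 11.
Model training has to wait for data validation (finishes hour 11); data ingestion (finishes hour 9). The latest of these is hour 11, so model training runs hour 11 to 11 + 2 = hour 13.
Feature extraction needs all of data validation (finishes hour 11, plus 2-hour gap → hour 13); data ingestion (finishes hour 9, plus 2-hour gap → hour 11). That puts its earliest start at hour 13; it finishes at 13 + 2 = hour 15.
For train/test split: feature extraction (finishes hour 15); data ingestion (finishes hour 9). Taking the maximum gives a start of hour 15, and it finishes at 15 + 1 = hour 16.
For calibration: train/test split (finishes hour 16); data ingestion (finishes hour 9). Taking the maximum gives a start of hour 16, and it finishes at 16 + 3 = hour 19.
Model export needs all of calibration (finishes hour 19, plus 1-hour gap → hour 20); data validation (finishes hour 11, plus 1-hour gap → hour 12); train/test split (finishes hour 16). That puts its earliest start at hour 20; it finishes at 20 + 7 = hour 27.
All tasks are finished once the last one completes. Finish times: Data ingestion at 9, Data validation at 11, Feature extraction at 15, Train/test split at 16, Model training at 13, Calibration at 19, Model export at 27. The latest is hour 27.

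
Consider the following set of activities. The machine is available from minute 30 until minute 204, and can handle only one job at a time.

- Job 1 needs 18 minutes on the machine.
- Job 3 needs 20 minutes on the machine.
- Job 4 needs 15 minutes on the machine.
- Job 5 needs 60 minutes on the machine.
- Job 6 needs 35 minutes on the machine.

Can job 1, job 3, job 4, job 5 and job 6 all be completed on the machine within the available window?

Yes

The machine window is 204 − 30 = 174 minutes.
Running back to back, the jobs need 18 + 20 + 15 + 60 + 35 = 148 minutes on the machine.
Since 148 ≤ 174, they fit within the window.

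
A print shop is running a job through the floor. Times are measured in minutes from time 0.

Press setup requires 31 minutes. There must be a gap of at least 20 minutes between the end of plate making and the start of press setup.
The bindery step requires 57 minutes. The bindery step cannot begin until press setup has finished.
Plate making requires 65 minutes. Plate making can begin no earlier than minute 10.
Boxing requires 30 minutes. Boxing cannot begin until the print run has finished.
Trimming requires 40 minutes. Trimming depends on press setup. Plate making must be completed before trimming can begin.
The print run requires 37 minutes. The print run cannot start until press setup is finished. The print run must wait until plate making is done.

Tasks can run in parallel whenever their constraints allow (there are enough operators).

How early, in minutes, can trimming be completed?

166

Plate making waits on its own release at minute 10, so it starts at minute 10 and finishes at 10 + 65 = minute 75.
Press setup cannot begin until plate making (finishes minute 75, plus 20-minute gap → minute 95). It runs from minute 95 to 95 + 31 = minute 126.
Trimming cannot start until press setup (finishes minute 126); plate making (finishes minute 75). The controlling bound is minute 126, so trimming finishes at 126 + 40 = minute 166.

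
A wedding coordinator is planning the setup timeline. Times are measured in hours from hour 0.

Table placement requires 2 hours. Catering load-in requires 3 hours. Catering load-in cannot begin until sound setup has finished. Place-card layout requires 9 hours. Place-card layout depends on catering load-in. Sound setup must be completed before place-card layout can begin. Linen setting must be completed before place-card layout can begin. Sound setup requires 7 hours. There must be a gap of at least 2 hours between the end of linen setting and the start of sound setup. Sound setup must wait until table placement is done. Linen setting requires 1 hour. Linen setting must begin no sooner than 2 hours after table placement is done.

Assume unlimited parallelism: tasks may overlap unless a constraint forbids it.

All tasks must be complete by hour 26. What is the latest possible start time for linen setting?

Place-card layout must finish by hour 26; it takes 9 hours, so it must start by 26 − 9 = hour 17.
Catering load-in has to be done before place-card layout (must start by hour 17). That means finishing by hour 17, i.e. starting by 17 − 3 = hour 14.
Sound setup must finish in time for catering load-in (must start by hour 14); place-card layout (must start by hour 17). The tightest is hour 14, so sound setup must start by 14 − 7 = hour 7.
Linen setting has several dependents: sound setup (must start by hour 7, minus 2-hour gap → hour 5); place-card layout (must start by hour 17). The earliest of those limits is hour 5, so linen setting must start by 5 − 1 = hour 4.

4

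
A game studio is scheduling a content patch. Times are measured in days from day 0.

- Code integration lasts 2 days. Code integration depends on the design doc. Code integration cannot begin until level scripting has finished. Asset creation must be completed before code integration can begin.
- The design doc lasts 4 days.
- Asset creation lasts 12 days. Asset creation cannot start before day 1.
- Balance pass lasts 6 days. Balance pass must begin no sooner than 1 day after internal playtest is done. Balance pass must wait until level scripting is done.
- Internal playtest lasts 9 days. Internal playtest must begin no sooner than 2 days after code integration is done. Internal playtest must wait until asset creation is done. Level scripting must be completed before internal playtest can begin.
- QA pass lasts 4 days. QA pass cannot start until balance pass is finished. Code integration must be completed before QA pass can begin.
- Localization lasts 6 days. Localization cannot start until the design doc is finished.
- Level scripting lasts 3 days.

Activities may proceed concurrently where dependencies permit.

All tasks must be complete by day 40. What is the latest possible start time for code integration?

16

QA pass must finish by day 40; it takes 4 days, so it must start by 40 − 4 = day 36.
Balance pass must finish before QA pass (must start by day 36). With a 6-day duration, balance pass must start by 36 − 6 = day 30.
Since balance pass (must start by day 30, minus 1-day gap → day 29) depends on it, internal playtest must finish by day 29. Backing off its 9-day duration gives a latest start of day 20.
Code integration has several dependents: internal playtest (must start by day 20, minus 2-day gap → day 18); QA pass (must start by day 36). The earliest of those limits is day 18, so code integration must start by 18 − 2 = day 16.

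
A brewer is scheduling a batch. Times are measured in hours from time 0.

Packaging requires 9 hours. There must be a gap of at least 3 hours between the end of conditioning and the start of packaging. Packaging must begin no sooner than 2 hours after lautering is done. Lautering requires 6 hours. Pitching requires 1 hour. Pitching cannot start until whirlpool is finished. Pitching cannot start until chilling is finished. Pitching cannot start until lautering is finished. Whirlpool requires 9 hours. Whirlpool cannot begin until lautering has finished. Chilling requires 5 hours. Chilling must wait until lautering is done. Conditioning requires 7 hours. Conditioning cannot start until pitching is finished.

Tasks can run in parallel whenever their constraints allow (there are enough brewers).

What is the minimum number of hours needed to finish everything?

35

Nothing blocks lautering, so it runs from hour 0 to hour 6.
Chilling cannot begin until lautering (finishes hour 6). It runs from hour 6 to 6 + 5 = hour 11.
Whirlpool waits on lautering (finishes hour 6), so it starts at hour 6 and finishes at 6 + 9 = hour 15.
Pitching cannot start until whirlpool (finishes hour 15); chilling (finishes hour 11); lautering (finishes hour 6). The controlling bound is hour 15, so pitching finishes at 15 + 1 = hour 16.
Conditioning waits on pitching (finishes hour 16), so it starts at hour 16 and finishes at 16 + 7 = hour 23.
Packaging needs all of conditioning (finishes hour 23, plus 3-hour gap → hour 26); lautering (finishes hour 6, plus 2-hour gap → hour 8). That puts its earliest start at hour 26; it finishes at 26 + 9 = hour 35.
All tasks are finished once the last one completes. Finish times: Lautering at 6, Whirlpool at 15, Chilling at 11, Pitching at 16, Conditioning at 23, Packaging at 35. The latest is hour 35.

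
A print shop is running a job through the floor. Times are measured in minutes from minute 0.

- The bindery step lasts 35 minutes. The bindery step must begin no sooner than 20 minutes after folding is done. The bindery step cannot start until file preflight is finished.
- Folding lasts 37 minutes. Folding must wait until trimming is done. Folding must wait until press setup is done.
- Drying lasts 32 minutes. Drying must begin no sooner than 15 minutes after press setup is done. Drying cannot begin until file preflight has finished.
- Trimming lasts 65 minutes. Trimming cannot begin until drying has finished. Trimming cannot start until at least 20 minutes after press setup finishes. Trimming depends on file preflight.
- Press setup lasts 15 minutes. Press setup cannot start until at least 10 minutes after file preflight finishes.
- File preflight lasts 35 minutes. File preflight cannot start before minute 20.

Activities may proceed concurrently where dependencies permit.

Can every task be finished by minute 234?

After its own release at minute 20, file preflight can start at minute 20 and finishes at minute 55.
After file preflight (finishes minute 55, plus 10-minute gap → minute 65), press setup can start at minute 65 and finishes at minute 80.
Drying needs all of press setup (finishes minute 80, plus 15-minute gap → minute 95); file preflight (finishes minute 55). That puts its earliest start at minute 95; it finishes at 95 + 32 = minute 127.
Trimming cannot start until drying (finishes minute 127); press setup (finishes minute 80, plus 20-minute gap → minute 100); file preflight (finishes minute 55). The controlling bound is minute 127, so trimming finishes at 127 + 65 = minute 192.
Folding needs all of trimming (finishes minute 192); press setup (finishes minute 80). That puts its earliest start at minute 192; it finishes at 192 + 37 = minute 229.
For the bindery step: folding (finishes minute 229, plus 20-minute gap → minute 249); file preflight (finishes minute 55). Taking the maximum gives a start of minute 249, and it finishes at 249 + 35 = minute 284.
The earliest everything can be done is minute 284, which is after the deadline of 234, so it is not possible.

No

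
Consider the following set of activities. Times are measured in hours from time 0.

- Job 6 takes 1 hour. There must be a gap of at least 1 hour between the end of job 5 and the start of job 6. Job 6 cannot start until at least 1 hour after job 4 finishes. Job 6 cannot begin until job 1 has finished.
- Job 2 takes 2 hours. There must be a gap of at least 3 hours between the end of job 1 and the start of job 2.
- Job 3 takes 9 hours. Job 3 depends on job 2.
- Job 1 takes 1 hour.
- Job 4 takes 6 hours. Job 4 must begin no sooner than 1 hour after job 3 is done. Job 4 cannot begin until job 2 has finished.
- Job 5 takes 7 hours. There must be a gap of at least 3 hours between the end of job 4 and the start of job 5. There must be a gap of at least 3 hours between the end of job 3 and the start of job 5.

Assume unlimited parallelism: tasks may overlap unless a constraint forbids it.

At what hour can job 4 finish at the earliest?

Job 1 has no prerequisites, so it starts at hour 0 and finishes at hour 1.
After job 1 (finishes hour 1, plus 3-hour gap → hour 4), job 2 can start at hour 4 and finishes at hour 6.
After job 2 (finishes hour 6), job 3 can start at hour 6 and finishes at hour 15.
Job 4 needs all of job 3 (finishes hour 15, plus 1-hour gap → hour 16); job 2 (finishes hour 6). That puts its earliest start at hour 16; it finishes at 16 + 6 = hour 22.

22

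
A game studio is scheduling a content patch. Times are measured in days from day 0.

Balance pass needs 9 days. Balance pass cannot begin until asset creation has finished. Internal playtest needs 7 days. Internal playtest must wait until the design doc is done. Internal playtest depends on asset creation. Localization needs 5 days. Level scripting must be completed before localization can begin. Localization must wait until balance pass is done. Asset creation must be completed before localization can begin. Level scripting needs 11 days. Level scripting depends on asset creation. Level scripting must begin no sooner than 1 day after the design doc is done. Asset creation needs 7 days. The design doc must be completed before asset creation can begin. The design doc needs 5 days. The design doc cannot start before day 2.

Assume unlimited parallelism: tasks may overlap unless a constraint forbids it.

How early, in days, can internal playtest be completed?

After its own release at day 2, the design doc can start at day 2 and finishes at day 7.
Asset creation cannot begin until the design doc (finishes day 7). It runs from day 7 to 7 + 7 = day 14.
Internal playtest needs all of the design doc (finishes day 7); asset creation (finishes day 14). That puts its earliest start at day 14; it finishes at 14 + 7 = day 21.

21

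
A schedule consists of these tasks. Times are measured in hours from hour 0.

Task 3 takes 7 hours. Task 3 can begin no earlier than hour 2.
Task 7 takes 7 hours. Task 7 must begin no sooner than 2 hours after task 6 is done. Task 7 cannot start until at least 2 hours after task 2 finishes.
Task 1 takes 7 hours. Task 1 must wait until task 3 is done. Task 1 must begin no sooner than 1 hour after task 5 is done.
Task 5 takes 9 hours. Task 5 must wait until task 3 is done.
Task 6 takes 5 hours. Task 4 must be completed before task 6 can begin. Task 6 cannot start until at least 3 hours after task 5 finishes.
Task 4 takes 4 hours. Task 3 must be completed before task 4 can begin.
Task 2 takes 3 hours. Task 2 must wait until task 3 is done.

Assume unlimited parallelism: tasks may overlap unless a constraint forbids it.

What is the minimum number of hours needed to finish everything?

35

Task 3 cannot begin until its own release at hour 2. It runs from hour 2 to 2 + 7 = hour 9.
After task 3 (finishes hour 9), task 5 can start at hour 9 and finishes at hour 18.
Task 1 cannot start until task 3 (finishes hour 9); task 5 (finishes hour 18, plus 1-hour gap → hour 19). The controlling bound is hour 19, so task 1 finishes at 19 + 7 = hour 26.
After task 3 (finishes hour 9), task 4 can start at hour 9 and finishes at hour 13.
Task 6 needs all of task 4 (finishes hour 13); task 5 (finishes hour 18, plus 3-hour gap → hour 21). That puts its earliest start at hour 21; it finishes at 21 + 5 = hour 26.
After task 3 (finishes hour 9), task 2 can start at hour 9 and finishes at hour 12.
Task 7 has to wait for task 6 (finishes hour 26, plus 2-hour gap → hour 28); task 2 (finishes hour 12, plus 2-hour gap → hour 14). The latest of these is hour 28, so task 7 runs hour 28 to 28 + 7 = hour 35.
All tasks are finished once the last one completes. Finish times: Task 1 at 26, Task 2 at 12, Task 3 at 9, Task 4 at 13, Task 5 at 18, Task 6 at 26, Task 7 at 35. The latest is hour 35.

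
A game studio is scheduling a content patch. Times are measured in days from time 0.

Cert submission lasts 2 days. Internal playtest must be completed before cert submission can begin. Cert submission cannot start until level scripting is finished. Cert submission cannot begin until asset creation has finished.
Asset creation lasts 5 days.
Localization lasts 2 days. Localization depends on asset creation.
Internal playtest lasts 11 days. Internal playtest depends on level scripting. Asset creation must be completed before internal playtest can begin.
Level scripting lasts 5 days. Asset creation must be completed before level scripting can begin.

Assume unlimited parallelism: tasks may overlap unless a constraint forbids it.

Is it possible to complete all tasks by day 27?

Asset creation can start immediately at day 0; it finishes at day 5.
Localization waits on asset creation (finishes day 5), so it starts at day 5 and finishes at 5 + 2 = day 7.
Level scripting waits on asset creation (finishes day 5), so it starts at day 5 and finishes at 5 + 5 = day 10.
Internal playtest cannot start until level scripting (finishes day 10); asset creation (finishes day 5). The controlling bound is day 10, so internal playtest finishes at 10 + 11 = day 21.
Cert submission cannot start until internal playtest (finishes day 21); level scripting (finishes day 10); asset creation (finishes day 5). The controlling bound is day 21, so cert submission finishes at 21 + 2 = day 23.
Every task is finished by day 23, which is no later than the deadline of 27, so the schedule is feasible.

Yes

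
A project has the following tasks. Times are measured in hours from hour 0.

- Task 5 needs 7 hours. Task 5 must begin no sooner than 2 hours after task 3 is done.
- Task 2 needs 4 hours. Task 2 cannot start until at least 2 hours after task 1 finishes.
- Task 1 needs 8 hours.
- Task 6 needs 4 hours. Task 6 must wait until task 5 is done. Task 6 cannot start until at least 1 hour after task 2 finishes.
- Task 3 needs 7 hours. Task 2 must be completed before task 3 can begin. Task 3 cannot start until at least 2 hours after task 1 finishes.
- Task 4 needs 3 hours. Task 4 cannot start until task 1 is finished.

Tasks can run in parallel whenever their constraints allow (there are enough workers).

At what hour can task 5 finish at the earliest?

30

Task 1 can start immediately at hour 0; it finishes at hour 8.
Task 2 waits on task 1 (finishes hour 8, plus 2-hour gap → hour 10), so it starts at hour 10 and finishes at 10 + 4 = hour 14.
Task 3 has to wait for task 2 (finishes hour 14); task 1 (finishes hour 8, plus 2-hour gap → hour 10). The latest of these is hour 14, so task 3 runs hour 14 to 14 + 7 = hour 21.
After task 3 (finishes hour 21, plus 2-hour gap → hour 23), task 5 can start at hour 23 and finishes at hour 30.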